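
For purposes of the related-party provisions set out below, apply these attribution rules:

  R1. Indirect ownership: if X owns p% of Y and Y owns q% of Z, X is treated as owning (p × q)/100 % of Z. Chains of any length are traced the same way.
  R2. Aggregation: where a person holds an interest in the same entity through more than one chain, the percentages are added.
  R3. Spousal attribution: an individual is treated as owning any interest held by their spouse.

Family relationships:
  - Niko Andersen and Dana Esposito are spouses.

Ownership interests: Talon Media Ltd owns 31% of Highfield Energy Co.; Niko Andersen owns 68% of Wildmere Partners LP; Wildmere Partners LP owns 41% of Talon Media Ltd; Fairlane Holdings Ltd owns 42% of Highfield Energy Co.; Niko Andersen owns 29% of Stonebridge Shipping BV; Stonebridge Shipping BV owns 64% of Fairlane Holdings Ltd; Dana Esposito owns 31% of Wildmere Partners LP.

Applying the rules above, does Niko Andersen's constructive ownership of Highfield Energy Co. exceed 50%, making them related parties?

No

By spousal attribution (R3), Niko Andersen is treated as also owning Dana Esposito's interest in Wildmere Partners LP, giving 68% + 31% = 99%.
Chain via Wildmere Partners LP → Talon Media Ltd (R1): 99% × 41% × 31% = 12.5829% of Highfield Energy Co.
Chain via Stonebridge Shipping BV → Fairlane Holdings Ltd (R1): 29% × 64% × 42% = 7.7952% of Highfield Energy Co.
Aggregating (R2): 12.5829% + 7.7952% = 20.3781%.
20.3781% does not exceed the 50% threshold, so Niko is not a related party to Highfield Energy Co.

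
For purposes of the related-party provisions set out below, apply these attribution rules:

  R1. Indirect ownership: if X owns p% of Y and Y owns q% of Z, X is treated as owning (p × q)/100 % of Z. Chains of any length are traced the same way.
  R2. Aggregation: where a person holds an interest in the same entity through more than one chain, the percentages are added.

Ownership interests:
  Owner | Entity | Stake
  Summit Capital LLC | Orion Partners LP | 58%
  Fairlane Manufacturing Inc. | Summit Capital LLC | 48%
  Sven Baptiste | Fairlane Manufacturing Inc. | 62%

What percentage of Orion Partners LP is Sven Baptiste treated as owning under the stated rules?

Chain via Fairlane Manufacturing Inc. → Summit Capital LLC (R1): 62% × 48% × 58% = 17.2608% of Orion Partners LP.

17.2608%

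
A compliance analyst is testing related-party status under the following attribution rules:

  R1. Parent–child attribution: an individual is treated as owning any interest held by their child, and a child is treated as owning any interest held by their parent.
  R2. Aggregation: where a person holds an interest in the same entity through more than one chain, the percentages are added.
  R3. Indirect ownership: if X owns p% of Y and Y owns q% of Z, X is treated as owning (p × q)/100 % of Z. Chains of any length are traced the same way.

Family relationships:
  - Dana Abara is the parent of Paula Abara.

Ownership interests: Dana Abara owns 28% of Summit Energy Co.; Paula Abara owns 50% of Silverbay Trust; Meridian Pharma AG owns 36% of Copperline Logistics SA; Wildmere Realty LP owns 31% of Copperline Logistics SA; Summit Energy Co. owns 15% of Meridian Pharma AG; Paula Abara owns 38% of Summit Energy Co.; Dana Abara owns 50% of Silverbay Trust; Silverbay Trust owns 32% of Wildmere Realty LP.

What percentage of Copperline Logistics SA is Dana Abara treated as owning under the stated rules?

By parent–child attribution (R1), Dana Abara is treated as also owning Paula Abara's interest in Summit Energy Co, giving 28% + 38% = 66%.
By parent–child attribution (R1), Dana Abara is treated as also owning Paula Abara's interest in Silverbay Trust, giving 50% + 50% = 100%.
Chain via Summit Energy Co. → Meridian Pharma AG (R3): 66% × 15% × 36% = 3.564% of Copperline Logistics SA.
Chain via Silverbay Trust → Wildmere Realty LP (R3): 100% × 32% × 31% = 9.92% of Copperline Logistics SA.
Aggregating (R2): 3.564% + 9.92% = 13.484%.

13.484%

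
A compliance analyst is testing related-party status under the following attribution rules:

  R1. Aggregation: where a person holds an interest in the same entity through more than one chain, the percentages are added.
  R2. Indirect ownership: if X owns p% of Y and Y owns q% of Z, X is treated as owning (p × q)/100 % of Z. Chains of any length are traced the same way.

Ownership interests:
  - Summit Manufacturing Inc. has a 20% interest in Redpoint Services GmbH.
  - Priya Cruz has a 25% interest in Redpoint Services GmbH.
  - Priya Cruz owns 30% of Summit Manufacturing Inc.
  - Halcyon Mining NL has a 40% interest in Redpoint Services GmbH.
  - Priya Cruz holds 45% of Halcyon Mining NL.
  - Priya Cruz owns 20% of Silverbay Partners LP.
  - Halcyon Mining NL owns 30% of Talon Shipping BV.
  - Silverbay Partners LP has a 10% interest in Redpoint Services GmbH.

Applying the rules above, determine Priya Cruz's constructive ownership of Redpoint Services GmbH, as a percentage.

Chain via Summit Manufacturing Inc. (R2): 30% × 20% = 6% of Redpoint Services GmbH.
Chain via Silverbay Partners LP (R2): 20% × 10% = 2% of Redpoint Services GmbH.
Chain via Halcyon Mining NL (R2): 45% × 40% = 18% of Redpoint Services GmbH.
Direct interest in Redpoint Services GmbH: 25%.
Aggregating (R1): 6% + 2% + 18% + 25% = 51%.

51%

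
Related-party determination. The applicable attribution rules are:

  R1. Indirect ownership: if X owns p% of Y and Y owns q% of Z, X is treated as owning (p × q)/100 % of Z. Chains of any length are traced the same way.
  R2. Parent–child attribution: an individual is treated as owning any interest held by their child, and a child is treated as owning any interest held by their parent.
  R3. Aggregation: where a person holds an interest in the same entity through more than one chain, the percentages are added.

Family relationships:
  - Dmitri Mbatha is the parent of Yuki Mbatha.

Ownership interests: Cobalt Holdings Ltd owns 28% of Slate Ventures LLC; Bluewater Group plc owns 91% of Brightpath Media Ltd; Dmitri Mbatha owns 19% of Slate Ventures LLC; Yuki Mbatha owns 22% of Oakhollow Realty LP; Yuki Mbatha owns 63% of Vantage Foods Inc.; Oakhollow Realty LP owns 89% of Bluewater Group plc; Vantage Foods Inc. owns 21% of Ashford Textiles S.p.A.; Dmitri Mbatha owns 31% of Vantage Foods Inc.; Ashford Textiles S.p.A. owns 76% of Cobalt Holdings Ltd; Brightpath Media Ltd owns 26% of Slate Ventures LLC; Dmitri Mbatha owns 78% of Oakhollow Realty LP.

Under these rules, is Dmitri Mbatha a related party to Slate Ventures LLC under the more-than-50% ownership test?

By parent–child attribution (R2), Dmitri Mbatha is treated as also owning Yuki Mbatha's interest in Vantage Foods Inc, giving 31% + 63% = 94%.
By parent–child attribution (R2), Dmitri Mbatha is treated as also owning Yuki Mbatha's interest in Oakhollow Realty LP, giving 78% + 22% = 100%.
Chain via Vantage Foods Inc. → Ashford Textiles S.p.A. → Cobalt Holdings Ltd (R1): 94% × 21% × 76% × 28% = 4.200672% of Slate Ventures LLC.
Chain via Oakhollow Realty LP → Bluewater Group plc → Brightpath Media Ltd (R1): 100% × 89% × 91% × 26% = 21.0574% of Slate Ventures LLC.
Direct interest in Slate Ventures LLC: 19%.
Aggregating (R3): 4.200672% + 21.0574% + 19% = 44.258072%.
44.258072% does not exceed the 50% threshold, so Dmitri is not a related party to Slate Ventures LLC.

No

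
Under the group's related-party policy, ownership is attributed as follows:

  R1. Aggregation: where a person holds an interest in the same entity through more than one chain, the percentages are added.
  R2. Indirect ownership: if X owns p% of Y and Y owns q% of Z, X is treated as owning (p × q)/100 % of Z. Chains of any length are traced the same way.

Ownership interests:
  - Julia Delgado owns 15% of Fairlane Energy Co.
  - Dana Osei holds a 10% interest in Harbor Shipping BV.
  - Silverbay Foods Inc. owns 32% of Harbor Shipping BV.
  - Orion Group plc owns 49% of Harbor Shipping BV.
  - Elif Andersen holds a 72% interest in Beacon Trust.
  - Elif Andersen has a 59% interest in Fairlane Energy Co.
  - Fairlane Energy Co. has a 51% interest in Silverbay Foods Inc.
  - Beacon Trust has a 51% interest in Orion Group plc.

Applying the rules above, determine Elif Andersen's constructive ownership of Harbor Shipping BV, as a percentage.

Chain via Fairlane Energy Co. → Silverbay Foods Inc. (R2): 59% × 51% × 32% = 9.6288% of Harbor Shipping BV.
Chain via Beacon Trust → Orion Group plc (R2): 72% × 51% × 49% = 17.9928% of Harbor Shipping BV.
Aggregating (R1): 9.6288% + 17.9928% = 27.6216%.

27.6216%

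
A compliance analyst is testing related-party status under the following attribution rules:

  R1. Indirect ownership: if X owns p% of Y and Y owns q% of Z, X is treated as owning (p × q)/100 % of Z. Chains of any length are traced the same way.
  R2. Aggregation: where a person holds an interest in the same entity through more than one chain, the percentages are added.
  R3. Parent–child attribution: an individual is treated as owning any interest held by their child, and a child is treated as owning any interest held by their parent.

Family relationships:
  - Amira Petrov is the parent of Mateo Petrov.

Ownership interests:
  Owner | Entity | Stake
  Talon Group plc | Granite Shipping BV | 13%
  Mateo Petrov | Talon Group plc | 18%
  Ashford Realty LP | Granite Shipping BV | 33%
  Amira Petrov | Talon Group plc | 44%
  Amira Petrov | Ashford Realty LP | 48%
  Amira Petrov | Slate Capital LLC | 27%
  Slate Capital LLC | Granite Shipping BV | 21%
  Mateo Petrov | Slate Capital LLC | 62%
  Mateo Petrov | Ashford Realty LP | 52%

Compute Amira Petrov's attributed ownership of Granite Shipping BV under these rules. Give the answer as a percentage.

59.75%

By parent–child attribution (R3), Amira Petrov is treated as also owning Mateo Petrov's interest in Talon Group plc, giving 44% + 18% = 62%.
By parent–child attribution (R3), Amira Petrov is treated as also owning Mateo Petrov's interest in Ashford Realty LP, giving 48% + 52% = 100%.
By parent–child attribution (R3), Amira Petrov is treated as also owning Mateo Petrov's interest in Slate Capital LLC, giving 27% + 62% = 89%.
Chain via Talon Group plc (R1): 62% × 13% = 8.06% of Granite Shipping BV.
Chain via Ashford Realty LP (R1): 100% × 33% = 33% of Granite Shipping BV.
Chain via Slate Capital LLC (R1): 89% × 21% = 18.69% of Granite Shipping BV.
Aggregating (R2): 8.06% + 33% + 18.69% = 59.75%.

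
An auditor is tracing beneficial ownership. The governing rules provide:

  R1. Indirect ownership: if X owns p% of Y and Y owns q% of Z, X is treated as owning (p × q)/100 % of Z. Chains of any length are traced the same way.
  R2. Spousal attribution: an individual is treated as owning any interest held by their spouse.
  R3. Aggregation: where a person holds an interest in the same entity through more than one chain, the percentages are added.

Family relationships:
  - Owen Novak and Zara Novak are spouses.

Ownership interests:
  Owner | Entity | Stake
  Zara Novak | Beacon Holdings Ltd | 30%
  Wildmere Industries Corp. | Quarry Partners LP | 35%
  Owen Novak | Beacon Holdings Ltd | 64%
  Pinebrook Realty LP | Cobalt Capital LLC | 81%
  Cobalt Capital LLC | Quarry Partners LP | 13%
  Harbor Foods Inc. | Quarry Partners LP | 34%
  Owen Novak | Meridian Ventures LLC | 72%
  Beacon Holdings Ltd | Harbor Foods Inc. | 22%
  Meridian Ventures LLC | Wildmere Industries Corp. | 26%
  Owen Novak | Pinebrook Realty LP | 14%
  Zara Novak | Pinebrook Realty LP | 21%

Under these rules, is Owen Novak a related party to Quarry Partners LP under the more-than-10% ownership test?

Yes

By spousal attribution (R2), Owen Novak is treated as also owning Zara Novak's interest in Pinebrook Realty LP, giving 14% + 21% = 35%.
By spousal attribution (R2), Owen Novak is treated as also owning Zara Novak's interest in Beacon Holdings Ltd, giving 64% + 30% = 94%.
Chain via Meridian Ventures LLC → Wildmere Industries Corp. (R1): 72% × 26% × 35% = 6.552% of Quarry Partners LP.
Chain via Pinebrook Realty LP → Cobalt Capital LLC (R1): 35% × 81% × 13% = 3.6855% of Quarry Partners LP.
Chain via Beacon Holdings Ltd → Harbor Foods Inc. (R1): 94% × 22% × 34% = 7.0312% of Quarry Partners LP.
Aggregating (R3): 6.552% + 3.6855% + 7.0312% = 17.2687%.
17.2687% exceeds the 10% threshold, so Owen is a related party to Quarry Partners LP.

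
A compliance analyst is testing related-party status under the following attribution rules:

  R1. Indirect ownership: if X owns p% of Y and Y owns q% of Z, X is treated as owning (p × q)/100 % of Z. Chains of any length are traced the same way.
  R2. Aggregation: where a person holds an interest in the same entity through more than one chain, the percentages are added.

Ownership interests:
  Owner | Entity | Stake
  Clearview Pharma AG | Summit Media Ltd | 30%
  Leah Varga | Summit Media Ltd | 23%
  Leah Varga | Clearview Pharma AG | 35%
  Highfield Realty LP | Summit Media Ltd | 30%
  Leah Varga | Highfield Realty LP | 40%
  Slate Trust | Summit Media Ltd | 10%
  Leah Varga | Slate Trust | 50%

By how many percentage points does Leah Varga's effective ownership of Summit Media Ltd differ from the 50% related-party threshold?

Chain via Clearview Pharma AG (R1): 35% × 30% = 10.5% of Summit Media Ltd.
Chain via Highfield Realty LP (R1): 40% × 30% = 12% of Summit Media Ltd.
Chain via Slate Trust (R1): 50% × 10% = 5% of Summit Media Ltd.
Direct interest in Summit Media Ltd: 23%.
Aggregating (R2): 10.5% + 12% + 5% + 23% = 50.5%.
50.5% exceeds the 50% threshold by 0.5 percentage points.

0.5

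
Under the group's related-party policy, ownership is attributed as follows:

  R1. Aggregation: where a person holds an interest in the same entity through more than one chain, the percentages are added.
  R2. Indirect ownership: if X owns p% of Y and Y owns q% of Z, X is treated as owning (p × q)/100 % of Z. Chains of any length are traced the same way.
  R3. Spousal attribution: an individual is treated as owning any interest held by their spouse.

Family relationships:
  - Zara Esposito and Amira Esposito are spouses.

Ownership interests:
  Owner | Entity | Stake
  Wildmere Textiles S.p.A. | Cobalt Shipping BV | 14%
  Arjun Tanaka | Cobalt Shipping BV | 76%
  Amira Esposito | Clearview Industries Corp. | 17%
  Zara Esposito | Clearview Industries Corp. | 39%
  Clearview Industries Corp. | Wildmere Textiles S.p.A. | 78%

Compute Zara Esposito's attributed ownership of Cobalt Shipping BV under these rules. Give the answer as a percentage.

6.1152%

By spousal attribution (R3), Zara Esposito is treated as also owning Amira Esposito's interest in Clearview Industries Corp, giving 39% + 17% = 56%.
Chain via Clearview Industries Corp. → Wildmere Textiles S.p.A. (R2): 56% × 78% × 14% = 6.1152% of Cobalt Shipping BV.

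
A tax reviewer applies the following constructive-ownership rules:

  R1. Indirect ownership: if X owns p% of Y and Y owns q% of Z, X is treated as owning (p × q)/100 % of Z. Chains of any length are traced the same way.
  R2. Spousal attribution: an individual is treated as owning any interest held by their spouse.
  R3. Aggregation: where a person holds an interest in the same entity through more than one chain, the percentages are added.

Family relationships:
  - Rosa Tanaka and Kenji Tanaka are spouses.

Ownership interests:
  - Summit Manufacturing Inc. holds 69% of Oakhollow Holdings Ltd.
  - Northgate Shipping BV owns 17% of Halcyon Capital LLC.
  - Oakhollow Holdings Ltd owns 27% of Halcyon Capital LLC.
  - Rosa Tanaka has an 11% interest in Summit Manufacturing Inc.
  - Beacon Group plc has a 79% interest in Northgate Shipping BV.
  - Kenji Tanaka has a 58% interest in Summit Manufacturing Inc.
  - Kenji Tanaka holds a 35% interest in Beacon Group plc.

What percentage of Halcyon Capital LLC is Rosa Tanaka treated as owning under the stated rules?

17.5552%

By spousal attribution (R2), Rosa Tanaka is treated as also owning Kenji Tanaka's interest in Summit Manufacturing Inc, giving 11% + 58% = 69%.
By spousal attribution (R2), Rosa Tanaka is treated as owning Kenji Tanaka's 35% interest in Beacon Group plc.
Chain via Summit Manufacturing Inc. → Oakhollow Holdings Ltd (R1): 69% × 69% × 27% = 12.8547% of Halcyon Capital LLC.
Chain via Beacon Group plc → Northgate Shipping BV (R1): 35% × 79% × 17% = 4.7005% of Halcyon Capital LLC.
Aggregating (R3): 12.8547% + 4.7005% = 17.5552%.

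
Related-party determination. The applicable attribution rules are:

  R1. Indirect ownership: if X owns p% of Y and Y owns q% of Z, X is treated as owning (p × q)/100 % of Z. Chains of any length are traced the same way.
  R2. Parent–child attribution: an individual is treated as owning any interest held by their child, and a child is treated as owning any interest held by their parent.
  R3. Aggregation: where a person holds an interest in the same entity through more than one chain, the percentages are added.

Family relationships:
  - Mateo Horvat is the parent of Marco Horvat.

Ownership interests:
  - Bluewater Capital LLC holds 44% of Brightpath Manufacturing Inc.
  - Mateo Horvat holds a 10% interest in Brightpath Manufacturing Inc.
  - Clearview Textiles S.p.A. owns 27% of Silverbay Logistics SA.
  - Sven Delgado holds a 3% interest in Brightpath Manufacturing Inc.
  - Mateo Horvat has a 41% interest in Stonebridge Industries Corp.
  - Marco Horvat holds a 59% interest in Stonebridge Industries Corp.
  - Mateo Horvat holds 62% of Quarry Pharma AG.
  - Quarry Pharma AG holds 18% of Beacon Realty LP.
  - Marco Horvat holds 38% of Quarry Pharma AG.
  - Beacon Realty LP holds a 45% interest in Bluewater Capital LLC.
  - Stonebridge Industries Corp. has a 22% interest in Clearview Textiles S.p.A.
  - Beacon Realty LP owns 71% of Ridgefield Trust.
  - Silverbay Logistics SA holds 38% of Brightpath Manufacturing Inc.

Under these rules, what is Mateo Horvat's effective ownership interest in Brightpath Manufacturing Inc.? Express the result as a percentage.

15.8212%

By parent–child attribution (R2), Mateo Horvat is treated as also owning Marco Horvat's interest in Stonebridge Industries Corp, giving 41% + 59% = 100%.
By parent–child attribution (R2), Mateo Horvat is treated as also owning Marco Horvat's interest in Quarry Pharma AG, giving 62% + 38% = 100%.
Chain via Stonebridge Industries Corp. → Clearview Textiles S.p.A. → Silverbay Logistics SA (R1): 100% × 22% × 27% × 38% = 2.2572% of Brightpath Manufacturing Inc.
Chain via Quarry Pharma AG → Beacon Realty LP → Bluewater Capital LLC (R1): 100% × 18% × 45% × 44% = 3.564% of Brightpath Manufacturing Inc.
Direct interest in Brightpath Manufacturing Inc: 10%.
Aggregating (R3): 2.2572% + 3.564% + 10% = 15.8212%.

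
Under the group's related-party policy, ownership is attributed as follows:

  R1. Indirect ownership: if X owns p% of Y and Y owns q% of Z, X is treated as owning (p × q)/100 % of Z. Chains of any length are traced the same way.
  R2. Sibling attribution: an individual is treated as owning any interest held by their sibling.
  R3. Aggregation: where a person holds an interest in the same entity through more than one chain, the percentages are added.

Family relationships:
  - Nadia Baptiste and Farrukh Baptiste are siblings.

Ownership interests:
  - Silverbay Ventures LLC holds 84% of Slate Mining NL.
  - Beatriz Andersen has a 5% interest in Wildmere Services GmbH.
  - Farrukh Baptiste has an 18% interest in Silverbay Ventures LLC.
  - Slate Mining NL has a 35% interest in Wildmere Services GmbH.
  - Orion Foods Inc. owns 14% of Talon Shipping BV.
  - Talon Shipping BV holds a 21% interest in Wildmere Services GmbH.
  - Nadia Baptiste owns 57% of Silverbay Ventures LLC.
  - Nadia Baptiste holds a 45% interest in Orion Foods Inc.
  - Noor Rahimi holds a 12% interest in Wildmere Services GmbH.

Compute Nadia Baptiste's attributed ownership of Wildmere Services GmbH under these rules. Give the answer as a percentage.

23.373%

By sibling attribution (R2), Nadia Baptiste is treated as also owning Farrukh Baptiste's interest in Silverbay Ventures LLC, giving 57% + 18% = 75%.
Chain via Orion Foods Inc. → Talon Shipping BV (R1): 45% × 14% × 21% = 1.323% of Wildmere Services GmbH.
Chain via Silverbay Ventures LLC → Slate Mining NL (R1): 75% × 84% × 35% = 22.05% of Wildmere Services GmbH.
Aggregating (R3): 1.323% + 22.05% = 23.373%.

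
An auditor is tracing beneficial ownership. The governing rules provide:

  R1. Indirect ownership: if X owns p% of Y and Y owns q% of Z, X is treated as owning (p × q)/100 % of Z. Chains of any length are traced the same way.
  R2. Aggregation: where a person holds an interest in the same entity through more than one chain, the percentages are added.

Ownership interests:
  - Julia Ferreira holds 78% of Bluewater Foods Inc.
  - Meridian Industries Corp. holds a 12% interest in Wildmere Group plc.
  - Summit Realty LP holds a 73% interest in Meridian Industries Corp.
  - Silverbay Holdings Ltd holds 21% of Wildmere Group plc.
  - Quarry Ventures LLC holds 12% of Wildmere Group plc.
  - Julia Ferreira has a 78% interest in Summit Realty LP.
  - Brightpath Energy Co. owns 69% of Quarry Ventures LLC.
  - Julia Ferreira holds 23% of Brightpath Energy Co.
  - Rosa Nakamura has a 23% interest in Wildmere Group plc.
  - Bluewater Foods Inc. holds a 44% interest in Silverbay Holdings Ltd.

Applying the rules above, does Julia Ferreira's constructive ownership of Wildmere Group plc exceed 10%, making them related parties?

Yes

Chain via Brightpath Energy Co. → Quarry Ventures LLC (R1): 23% × 69% × 12% = 1.9044% of Wildmere Group plc.
Chain via Bluewater Foods Inc. → Silverbay Holdings Ltd (R1): 78% × 44% × 21% = 7.2072% of Wildmere Group plc.
Chain via Summit Realty LP → Meridian Industries Corp. (R1): 78% × 73% × 12% = 6.8328% of Wildmere Group plc.
Aggregating (R2): 1.9044% + 7.2072% + 6.8328% = 15.9444%.
15.9444% exceeds the 10% threshold, so Julia is a related party to Wildmere Group plc.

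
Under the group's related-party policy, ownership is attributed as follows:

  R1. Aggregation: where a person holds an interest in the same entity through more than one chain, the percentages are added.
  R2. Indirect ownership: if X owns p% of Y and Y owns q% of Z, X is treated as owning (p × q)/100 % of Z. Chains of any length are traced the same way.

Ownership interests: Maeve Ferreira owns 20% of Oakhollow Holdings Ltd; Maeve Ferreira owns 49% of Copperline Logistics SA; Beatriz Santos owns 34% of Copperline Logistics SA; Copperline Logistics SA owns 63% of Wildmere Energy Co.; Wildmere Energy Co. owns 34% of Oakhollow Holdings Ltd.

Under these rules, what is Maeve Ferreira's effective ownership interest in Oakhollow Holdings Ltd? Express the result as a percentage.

30.4958%

Chain via Copperline Logistics SA → Wildmere Energy Co. (R2): 49% × 63% × 34% = 10.4958% of Oakhollow Holdings Ltd.
Direct interest in Oakhollow Holdings Ltd: 20%.
Aggregating (R1): 10.4958% + 20% = 30.4958%.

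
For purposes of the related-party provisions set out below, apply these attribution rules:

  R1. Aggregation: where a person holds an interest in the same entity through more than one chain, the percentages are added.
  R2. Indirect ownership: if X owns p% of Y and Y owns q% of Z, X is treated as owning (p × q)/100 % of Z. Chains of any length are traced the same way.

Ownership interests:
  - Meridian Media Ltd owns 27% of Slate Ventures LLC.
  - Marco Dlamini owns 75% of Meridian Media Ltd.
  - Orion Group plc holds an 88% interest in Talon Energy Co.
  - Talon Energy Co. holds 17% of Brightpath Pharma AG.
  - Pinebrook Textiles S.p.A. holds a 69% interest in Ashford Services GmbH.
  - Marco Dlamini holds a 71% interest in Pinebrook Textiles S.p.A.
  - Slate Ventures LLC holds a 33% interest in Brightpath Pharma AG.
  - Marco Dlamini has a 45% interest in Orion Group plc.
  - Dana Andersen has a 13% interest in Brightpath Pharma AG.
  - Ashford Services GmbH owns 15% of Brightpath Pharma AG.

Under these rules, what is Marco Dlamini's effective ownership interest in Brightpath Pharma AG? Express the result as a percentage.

Chain via Orion Group plc → Talon Energy Co. (R2): 45% × 88% × 17% = 6.732% of Brightpath Pharma AG.
Chain via Pinebrook Textiles S.p.A. → Ashford Services GmbH (R2): 71% × 69% × 15% = 7.3485% of Brightpath Pharma AG.
Chain via Meridian Media Ltd → Slate Ventures LLC (R2): 75% × 27% × 33% = 6.6825% of Brightpath Pharma AG.
Aggregating (R1): 6.732% + 7.3485% + 6.6825% = 20.763%.

20.763%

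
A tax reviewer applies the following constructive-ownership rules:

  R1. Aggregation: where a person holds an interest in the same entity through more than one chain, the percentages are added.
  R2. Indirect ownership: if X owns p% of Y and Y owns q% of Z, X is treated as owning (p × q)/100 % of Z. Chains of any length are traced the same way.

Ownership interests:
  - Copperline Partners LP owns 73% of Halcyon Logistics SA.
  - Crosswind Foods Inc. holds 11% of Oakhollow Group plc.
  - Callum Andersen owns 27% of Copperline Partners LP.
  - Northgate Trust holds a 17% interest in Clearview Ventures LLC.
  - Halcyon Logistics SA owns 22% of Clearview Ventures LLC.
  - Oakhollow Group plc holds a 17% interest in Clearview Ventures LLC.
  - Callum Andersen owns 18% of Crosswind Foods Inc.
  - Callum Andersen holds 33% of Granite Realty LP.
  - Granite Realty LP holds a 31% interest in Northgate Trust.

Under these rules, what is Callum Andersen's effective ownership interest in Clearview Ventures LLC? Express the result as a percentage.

Chain via Granite Realty LP → Northgate Trust (R2): 33% × 31% × 17% = 1.7391% of Clearview Ventures LLC.
Chain via Crosswind Foods Inc. → Oakhollow Group plc (R2): 18% × 11% × 17% = 0.3366% of Clearview Ventures LLC.
Chain via Copperline Partners LP → Halcyon Logistics SA (R2): 27% × 73% × 22% = 4.3362% of Clearview Ventures LLC.
Aggregating (R1): 1.7391% + 0.3366% + 4.3362% = 6.4119%.

6.4119%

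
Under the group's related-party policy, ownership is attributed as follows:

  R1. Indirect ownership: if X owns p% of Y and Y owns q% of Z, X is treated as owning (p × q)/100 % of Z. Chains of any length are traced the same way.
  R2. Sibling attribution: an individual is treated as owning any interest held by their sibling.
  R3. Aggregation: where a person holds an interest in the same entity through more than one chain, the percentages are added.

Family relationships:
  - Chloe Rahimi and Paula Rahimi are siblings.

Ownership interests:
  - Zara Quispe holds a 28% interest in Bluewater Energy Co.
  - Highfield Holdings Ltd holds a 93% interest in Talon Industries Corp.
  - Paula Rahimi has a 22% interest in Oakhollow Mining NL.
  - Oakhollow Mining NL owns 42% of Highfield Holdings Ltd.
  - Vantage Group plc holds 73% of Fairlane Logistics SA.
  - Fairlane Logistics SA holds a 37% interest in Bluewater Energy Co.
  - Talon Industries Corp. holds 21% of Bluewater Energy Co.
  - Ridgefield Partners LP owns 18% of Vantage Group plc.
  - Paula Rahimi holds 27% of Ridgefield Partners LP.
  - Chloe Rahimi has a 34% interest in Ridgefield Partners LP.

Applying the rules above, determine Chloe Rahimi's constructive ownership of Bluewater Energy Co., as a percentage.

4.77027%

By sibling attribution (R2), Chloe Rahimi is treated as also owning Paula Rahimi's interest in Ridgefield Partners LP, giving 34% + 27% = 61%.
By sibling attribution (R2), Chloe Rahimi is treated as owning Paula Rahimi's 22% interest in Oakhollow Mining NL.
Chain via Ridgefield Partners LP → Vantage Group plc → Fairlane Logistics SA (R1): 61% × 18% × 73% × 37% = 2.965698% of Bluewater Energy Co.
Chain via Oakhollow Mining NL → Highfield Holdings Ltd → Talon Industries Corp. (R1): 22% × 42% × 93% × 21% = 1.804572% of Bluewater Energy Co.
Aggregating (R3): 2.965698% + 1.804572% = 4.77027%.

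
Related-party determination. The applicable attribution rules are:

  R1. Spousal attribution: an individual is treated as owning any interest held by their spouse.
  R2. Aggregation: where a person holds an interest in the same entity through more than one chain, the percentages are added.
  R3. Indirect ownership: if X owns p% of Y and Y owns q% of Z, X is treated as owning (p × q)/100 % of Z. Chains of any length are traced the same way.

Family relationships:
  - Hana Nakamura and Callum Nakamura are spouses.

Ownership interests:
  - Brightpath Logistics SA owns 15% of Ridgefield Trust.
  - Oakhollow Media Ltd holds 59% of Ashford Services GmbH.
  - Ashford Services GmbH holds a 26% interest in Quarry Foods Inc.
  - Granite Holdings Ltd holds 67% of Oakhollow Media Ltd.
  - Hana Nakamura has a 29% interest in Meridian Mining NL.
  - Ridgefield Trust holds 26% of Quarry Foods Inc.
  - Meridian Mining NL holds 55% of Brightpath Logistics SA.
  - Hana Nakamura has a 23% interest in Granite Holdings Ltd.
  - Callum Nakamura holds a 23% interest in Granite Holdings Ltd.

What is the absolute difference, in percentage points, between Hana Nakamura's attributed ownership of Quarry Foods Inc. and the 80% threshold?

74.650162

By spousal attribution (R1), Hana Nakamura is treated as also owning Callum Nakamura's interest in Granite Holdings Ltd, giving 23% + 23% = 46%.
Chain via Granite Holdings Ltd → Oakhollow Media Ltd → Ashford Services GmbH (R3): 46% × 67% × 59% × 26% = 4.727788% of Quarry Foods Inc.
Chain via Meridian Mining NL → Brightpath Logistics SA → Ridgefield Trust (R3): 29% × 55% × 15% × 26% = 0.62205% of Quarry Foods Inc.
Aggregating (R2): 4.727788% + 0.62205% = 5.349838%.
5.349838% falls short of the 80% threshold by 74.650162 percentage points.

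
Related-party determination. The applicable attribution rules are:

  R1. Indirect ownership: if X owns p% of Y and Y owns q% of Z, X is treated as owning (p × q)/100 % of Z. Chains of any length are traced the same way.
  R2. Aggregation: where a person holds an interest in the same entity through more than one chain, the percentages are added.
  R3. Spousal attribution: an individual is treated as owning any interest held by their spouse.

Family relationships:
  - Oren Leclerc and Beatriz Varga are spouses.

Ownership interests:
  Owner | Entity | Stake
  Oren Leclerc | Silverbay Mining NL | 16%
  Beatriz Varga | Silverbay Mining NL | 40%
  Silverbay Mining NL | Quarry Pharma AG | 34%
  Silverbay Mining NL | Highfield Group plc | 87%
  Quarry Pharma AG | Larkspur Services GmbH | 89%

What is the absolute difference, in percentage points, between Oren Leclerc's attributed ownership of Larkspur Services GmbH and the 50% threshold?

By spousal attribution (R3), Oren Leclerc is treated as also owning Beatriz Varga's interest in Silverbay Mining NL, giving 16% + 40% = 56%.
Chain via Silverbay Mining NL → Quarry Pharma AG (R1): 56% × 34% × 89% = 16.9456% of Larkspur Services GmbH.
16.9456% falls short of the 50% threshold by 33.0544 percentage points.

33.0544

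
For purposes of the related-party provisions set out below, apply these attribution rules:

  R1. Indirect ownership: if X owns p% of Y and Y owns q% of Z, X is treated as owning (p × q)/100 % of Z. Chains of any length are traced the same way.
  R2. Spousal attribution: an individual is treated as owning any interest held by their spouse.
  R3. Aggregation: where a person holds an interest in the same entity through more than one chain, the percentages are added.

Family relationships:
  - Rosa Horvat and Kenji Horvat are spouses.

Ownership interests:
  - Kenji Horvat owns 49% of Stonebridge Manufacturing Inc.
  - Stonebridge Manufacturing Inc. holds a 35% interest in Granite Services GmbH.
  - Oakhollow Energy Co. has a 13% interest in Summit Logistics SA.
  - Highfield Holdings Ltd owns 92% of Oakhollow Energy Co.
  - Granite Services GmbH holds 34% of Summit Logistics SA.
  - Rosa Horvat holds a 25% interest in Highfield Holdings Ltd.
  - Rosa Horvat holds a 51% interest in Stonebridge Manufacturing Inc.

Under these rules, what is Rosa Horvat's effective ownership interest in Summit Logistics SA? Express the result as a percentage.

By spousal attribution (R2), Rosa Horvat is treated as also owning Kenji Horvat's interest in Stonebridge Manufacturing Inc, giving 51% + 49% = 100%.
Chain via Stonebridge Manufacturing Inc. → Granite Services GmbH (R1): 100% × 35% × 34% = 11.9% of Summit Logistics SA.
Chain via Highfield Holdings Ltd → Oakhollow Energy Co. (R1): 25% × 92% × 13% = 2.99% of Summit Logistics SA.
Aggregating (R3): 11.9% + 2.99% = 14.89%.

14.89%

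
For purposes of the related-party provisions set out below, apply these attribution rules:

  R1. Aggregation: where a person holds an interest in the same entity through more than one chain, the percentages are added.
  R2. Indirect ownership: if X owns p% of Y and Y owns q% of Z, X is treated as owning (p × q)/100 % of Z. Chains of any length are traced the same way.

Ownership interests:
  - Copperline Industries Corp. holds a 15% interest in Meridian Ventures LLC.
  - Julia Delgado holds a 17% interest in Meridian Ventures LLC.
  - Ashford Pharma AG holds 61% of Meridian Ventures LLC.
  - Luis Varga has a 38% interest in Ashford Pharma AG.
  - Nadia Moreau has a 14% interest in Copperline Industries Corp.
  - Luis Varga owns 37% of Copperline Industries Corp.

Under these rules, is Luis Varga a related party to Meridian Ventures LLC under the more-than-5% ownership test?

Yes

Chain via Ashford Pharma AG (R2): 38% × 61% = 23.18% of Meridian Ventures LLC.
Chain via Copperline Industries Corp. (R2): 37% × 15% = 5.55% of Meridian Ventures LLC.
Aggregating (R1): 23.18% + 5.55% = 28.73%.
28.73% exceeds the 5% threshold, so Luis is a related party to Meridian Ventures LLC.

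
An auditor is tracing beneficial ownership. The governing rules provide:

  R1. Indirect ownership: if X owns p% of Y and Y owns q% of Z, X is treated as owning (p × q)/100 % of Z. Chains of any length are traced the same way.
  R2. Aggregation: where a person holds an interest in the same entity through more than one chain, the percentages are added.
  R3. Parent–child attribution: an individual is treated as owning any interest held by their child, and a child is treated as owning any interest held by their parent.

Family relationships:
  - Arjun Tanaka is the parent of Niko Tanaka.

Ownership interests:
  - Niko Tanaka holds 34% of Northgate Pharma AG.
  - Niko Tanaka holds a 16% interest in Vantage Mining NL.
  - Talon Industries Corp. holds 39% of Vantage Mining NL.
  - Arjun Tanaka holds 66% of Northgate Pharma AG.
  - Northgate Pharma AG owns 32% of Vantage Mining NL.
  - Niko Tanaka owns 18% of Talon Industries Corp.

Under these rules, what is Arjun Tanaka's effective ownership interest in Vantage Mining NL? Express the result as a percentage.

55.02%

By parent–child attribution (R3), Arjun Tanaka is treated as also owning Niko Tanaka's interest in Northgate Pharma AG, giving 66% + 34% = 100%.
By parent–child attribution (R3), Arjun Tanaka is treated as owning Niko Tanaka's 18% interest in Talon Industries Corp.
By parent–child attribution (R3), Arjun Tanaka is treated as owning Niko Tanaka's 16% interest in Vantage Mining NL.
Chain via Northgate Pharma AG (R1): 100% × 32% = 32% of Vantage Mining NL.
Chain via Talon Industries Corp. (R1): 18% × 39% = 7.02% of Vantage Mining NL.
Direct interest in Vantage Mining NL: 16%.
Aggregating (R2): 32% + 7.02% + 16% = 55.02%.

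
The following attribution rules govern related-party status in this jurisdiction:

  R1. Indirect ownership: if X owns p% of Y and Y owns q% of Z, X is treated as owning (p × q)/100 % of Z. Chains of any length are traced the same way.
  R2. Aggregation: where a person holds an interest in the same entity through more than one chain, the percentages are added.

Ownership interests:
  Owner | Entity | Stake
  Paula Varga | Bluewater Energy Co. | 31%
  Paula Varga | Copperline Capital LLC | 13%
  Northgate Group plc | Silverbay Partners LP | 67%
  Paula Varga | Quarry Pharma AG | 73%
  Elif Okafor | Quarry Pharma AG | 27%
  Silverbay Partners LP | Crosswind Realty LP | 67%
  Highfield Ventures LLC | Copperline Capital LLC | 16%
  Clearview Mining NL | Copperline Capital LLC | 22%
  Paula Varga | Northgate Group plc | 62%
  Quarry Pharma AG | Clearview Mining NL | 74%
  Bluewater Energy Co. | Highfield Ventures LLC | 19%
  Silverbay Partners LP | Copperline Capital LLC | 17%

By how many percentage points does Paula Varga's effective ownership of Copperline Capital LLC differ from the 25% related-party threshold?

Chain via Quarry Pharma AG → Clearview Mining NL (R1): 73% × 74% × 22% = 11.8844% of Copperline Capital LLC.
Chain via Northgate Group plc → Silverbay Partners LP (R1): 62% × 67% × 17% = 7.0618% of Copperline Capital LLC.
Chain via Bluewater Energy Co. → Highfield Ventures LLC (R1): 31% × 19% × 16% = 0.9424% of Copperline Capital LLC.
Direct interest in Copperline Capital LLC: 13%.
Aggregating (R2): 11.8844% + 7.0618% + 0.9424% + 13% = 32.8886%.
32.8886% exceeds the 25% threshold by 7.8886 percentage points.

7.8886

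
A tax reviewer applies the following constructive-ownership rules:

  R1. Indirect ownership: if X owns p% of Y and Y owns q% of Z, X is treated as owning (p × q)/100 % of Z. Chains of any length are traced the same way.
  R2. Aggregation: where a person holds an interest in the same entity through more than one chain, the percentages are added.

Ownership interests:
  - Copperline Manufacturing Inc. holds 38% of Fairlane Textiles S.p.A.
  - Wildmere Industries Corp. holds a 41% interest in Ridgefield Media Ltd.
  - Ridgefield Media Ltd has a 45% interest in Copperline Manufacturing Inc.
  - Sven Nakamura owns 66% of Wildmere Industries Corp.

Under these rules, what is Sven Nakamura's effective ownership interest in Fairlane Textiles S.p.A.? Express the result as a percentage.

Chain via Wildmere Industries Corp. → Ridgefield Media Ltd → Copperline Manufacturing Inc. (R1): 66% × 41% × 45% × 38% = 4.62726% of Fairlane Textiles S.p.A.

4.62726%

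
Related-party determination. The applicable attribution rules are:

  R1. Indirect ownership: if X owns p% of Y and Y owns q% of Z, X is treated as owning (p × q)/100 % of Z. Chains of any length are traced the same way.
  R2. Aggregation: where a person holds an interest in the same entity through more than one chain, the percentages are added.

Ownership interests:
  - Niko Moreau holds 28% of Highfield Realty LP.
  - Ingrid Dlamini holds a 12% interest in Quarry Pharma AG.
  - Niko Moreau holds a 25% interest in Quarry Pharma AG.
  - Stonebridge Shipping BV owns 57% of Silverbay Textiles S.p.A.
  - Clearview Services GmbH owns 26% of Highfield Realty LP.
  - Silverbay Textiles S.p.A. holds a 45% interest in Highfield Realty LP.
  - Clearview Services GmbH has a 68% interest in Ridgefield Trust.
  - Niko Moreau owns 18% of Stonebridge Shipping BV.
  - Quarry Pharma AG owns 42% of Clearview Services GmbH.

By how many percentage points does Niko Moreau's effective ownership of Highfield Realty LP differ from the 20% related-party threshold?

Chain via Stonebridge Shipping BV → Silverbay Textiles S.p.A. (R1): 18% × 57% × 45% = 4.617% of Highfield Realty LP.
Chain via Quarry Pharma AG → Clearview Services GmbH (R1): 25% × 42% × 26% = 2.73% of Highfield Realty LP.
Direct interest in Highfield Realty LP: 28%.
Aggregating (R2): 4.617% + 2.73% + 28% = 35.347%.
35.347% exceeds the 20% threshold by 15.347 percentage points.

15.347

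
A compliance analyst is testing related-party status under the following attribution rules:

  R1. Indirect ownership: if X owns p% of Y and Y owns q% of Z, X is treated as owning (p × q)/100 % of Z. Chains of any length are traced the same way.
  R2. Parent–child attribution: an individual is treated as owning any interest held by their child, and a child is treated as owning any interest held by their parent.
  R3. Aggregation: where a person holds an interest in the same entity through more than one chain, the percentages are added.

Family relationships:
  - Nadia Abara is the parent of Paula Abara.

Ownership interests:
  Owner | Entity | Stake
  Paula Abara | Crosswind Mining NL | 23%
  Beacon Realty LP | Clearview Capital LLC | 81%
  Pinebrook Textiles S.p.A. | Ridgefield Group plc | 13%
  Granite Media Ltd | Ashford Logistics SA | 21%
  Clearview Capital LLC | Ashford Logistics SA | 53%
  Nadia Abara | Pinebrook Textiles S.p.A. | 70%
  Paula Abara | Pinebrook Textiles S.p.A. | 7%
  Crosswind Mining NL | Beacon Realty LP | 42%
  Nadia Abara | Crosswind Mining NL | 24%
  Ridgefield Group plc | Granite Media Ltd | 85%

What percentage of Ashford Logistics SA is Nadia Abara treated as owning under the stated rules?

10.261167%

By parent–child attribution (R2), Nadia Abara is treated as also owning Paula Abara's interest in Crosswind Mining NL, giving 24% + 23% = 47%.
By parent–child attribution (R2), Nadia Abara is treated as also owning Paula Abara's interest in Pinebrook Textiles S.p.A, giving 70% + 7% = 77%.
Chain via Crosswind Mining NL → Beacon Realty LP → Clearview Capital LLC (R1): 47% × 42% × 81% × 53% = 8.474382% of Ashford Logistics SA.
Chain via Pinebrook Textiles S.p.A. → Ridgefield Group plc → Granite Media Ltd (R1): 77% × 13% × 85% × 21% = 1.786785% of Ashford Logistics SA.
Aggregating (R3): 8.474382% + 1.786785% = 10.261167%.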